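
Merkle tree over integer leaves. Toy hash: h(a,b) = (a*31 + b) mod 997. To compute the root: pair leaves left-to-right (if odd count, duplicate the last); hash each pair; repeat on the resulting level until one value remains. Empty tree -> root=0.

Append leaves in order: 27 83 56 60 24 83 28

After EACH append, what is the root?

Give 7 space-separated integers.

After append 27 (leaves=[27]):
  L0: [27]
  root=27
After append 83 (leaves=[27, 83]):
  L0: [27, 83]
  L1: h(27,83)=(27*31+83)%997=920 -> [920]
  root=920
After append 56 (leaves=[27, 83, 56]):
  L0: [27, 83, 56]
  L1: h(27,83)=(27*31+83)%997=920 h(56,56)=(56*31+56)%997=795 -> [920, 795]
  L2: h(920,795)=(920*31+795)%997=402 -> [402]
  root=402
After append 60 (leaves=[27, 83, 56, 60]):
  L0: [27, 83, 56, 60]
  L1: h(27,83)=(27*31+83)%997=920 h(56,60)=(56*31+60)%997=799 -> [920, 799]
  L2: h(920,799)=(920*31+799)%997=406 -> [406]
  root=406
After append 24 (leaves=[27, 83, 56, 60, 24]):
  L0: [27, 83, 56, 60, 24]
  L1: h(27,83)=(27*31+83)%997=920 h(56,60)=(56*31+60)%997=799 h(24,24)=(24*31+24)%997=768 -> [920, 799, 768]
  L2: h(920,799)=(920*31+799)%997=406 h(768,768)=(768*31+768)%997=648 -> [406, 648]
  L3: h(406,648)=(406*31+648)%997=273 -> [273]
  root=273
After append 83 (leaves=[27, 83, 56, 60, 24, 83]):
  L0: [27, 83, 56, 60, 24, 83]
  L1: h(27,83)=(27*31+83)%997=920 h(56,60)=(56*31+60)%997=799 h(24,83)=(24*31+83)%997=827 -> [920, 799, 827]
  L2: h(920,799)=(920*31+799)%997=406 h(827,827)=(827*31+827)%997=542 -> [406, 542]
  L3: h(406,542)=(406*31+542)%997=167 -> [167]
  root=167
After append 28 (leaves=[27, 83, 56, 60, 24, 83, 28]):
  L0: [27, 83, 56, 60, 24, 83, 28]
  L1: h(27,83)=(27*31+83)%997=920 h(56,60)=(56*31+60)%997=799 h(24,83)=(24*31+83)%997=827 h(28,28)=(28*31+28)%997=896 -> [920, 799, 827, 896]
  L2: h(920,799)=(920*31+799)%997=406 h(827,896)=(827*31+896)%997=611 -> [406, 611]
  L3: h(406,611)=(406*31+611)%997=236 -> [236]
  root=236

Answer: 27 920 402 406 273 167 236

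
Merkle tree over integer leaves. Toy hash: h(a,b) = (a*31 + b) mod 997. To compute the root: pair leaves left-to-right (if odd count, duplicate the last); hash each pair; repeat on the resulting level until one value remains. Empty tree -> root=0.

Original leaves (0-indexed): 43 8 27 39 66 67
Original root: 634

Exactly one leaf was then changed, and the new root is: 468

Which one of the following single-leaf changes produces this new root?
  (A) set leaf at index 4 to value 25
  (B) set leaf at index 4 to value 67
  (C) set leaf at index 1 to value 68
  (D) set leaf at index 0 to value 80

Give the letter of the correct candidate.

Answer: C

Derivation:
Original leaves: [43, 8, 27, 39, 66, 67]
Target new root: 468
Try each candidate change and compute the resulting root:
Candidate A: set leaf[4] = 25 -> leaves = [43, 8, 27, 39, 25, 67]
  L0: [43, 8, 27, 39, 25, 67]
  L1: h(43,8)=(43*31+8)%997=344 h(27,39)=(27*31+39)%997=876 h(25,67)=(25*31+67)%997=842 -> [344, 876, 842]
  L2: h(344,876)=(344*31+876)%997=573 h(842,842)=(842*31+842)%997=25 -> [573, 25]
  L3: h(573,25)=(573*31+25)%997=839 -> [839]
  root = 839 != target 468
Candidate B: set leaf[4] = 67 -> leaves = [43, 8, 27, 39, 67, 67]
  L0: [43, 8, 27, 39, 67, 67]
  L1: h(43,8)=(43*31+8)%997=344 h(27,39)=(27*31+39)%997=876 h(67,67)=(67*31+67)%997=150 -> [344, 876, 150]
  L2: h(344,876)=(344*31+876)%997=573 h(150,150)=(150*31+150)%997=812 -> [573, 812]
  L3: h(573,812)=(573*31+812)%997=629 -> [629]
  root = 629 != target 468
Candidate C: set leaf[1] = 68 -> leaves = [43, 68, 27, 39, 66, 67]
  L0: [43, 68, 27, 39, 66, 67]
  L1: h(43,68)=(43*31+68)%997=404 h(27,39)=(27*31+39)%997=876 h(66,67)=(66*31+67)%997=119 -> [404, 876, 119]
  L2: h(404,876)=(404*31+876)%997=439 h(119,119)=(119*31+119)%997=817 -> [439, 817]
  L3: h(439,817)=(439*31+817)%997=468 -> [468]
  root = 468 == target 468  ** MATCH **
Candidate D: set leaf[0] = 80 -> leaves = [80, 8, 27, 39, 66, 67]
  L0: [80, 8, 27, 39, 66, 67]
  L1: h(80,8)=(80*31+8)%997=494 h(27,39)=(27*31+39)%997=876 h(66,67)=(66*31+67)%997=119 -> [494, 876, 119]
  L2: h(494,876)=(494*31+876)%997=238 h(119,119)=(119*31+119)%997=817 -> [238, 817]
  L3: h(238,817)=(238*31+817)%997=219 -> [219]
  root = 219 != target 468
Candidate C produces the target root.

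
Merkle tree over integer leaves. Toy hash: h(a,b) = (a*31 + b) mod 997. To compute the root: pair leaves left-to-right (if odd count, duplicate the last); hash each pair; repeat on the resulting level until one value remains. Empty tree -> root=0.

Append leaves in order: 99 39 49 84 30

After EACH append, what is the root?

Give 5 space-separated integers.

After append 99 (leaves=[99]):
  L0: [99]
  root=99
After append 39 (leaves=[99, 39]):
  L0: [99, 39]
  L1: h(99,39)=(99*31+39)%997=117 -> [117]
  root=117
After append 49 (leaves=[99, 39, 49]):
  L0: [99, 39, 49]
  L1: h(99,39)=(99*31+39)%997=117 h(49,49)=(49*31+49)%997=571 -> [117, 571]
  L2: h(117,571)=(117*31+571)%997=210 -> [210]
  root=210
After append 84 (leaves=[99, 39, 49, 84]):
  L0: [99, 39, 49, 84]
  L1: h(99,39)=(99*31+39)%997=117 h(49,84)=(49*31+84)%997=606 -> [117, 606]
  L2: h(117,606)=(117*31+606)%997=245 -> [245]
  root=245
After append 30 (leaves=[99, 39, 49, 84, 30]):
  L0: [99, 39, 49, 84, 30]
  L1: h(99,39)=(99*31+39)%997=117 h(49,84)=(49*31+84)%997=606 h(30,30)=(30*31+30)%997=960 -> [117, 606, 960]
  L2: h(117,606)=(117*31+606)%997=245 h(960,960)=(960*31+960)%997=810 -> [245, 810]
  L3: h(245,810)=(245*31+810)%997=429 -> [429]
  root=429

Answer: 99 117 210 245 429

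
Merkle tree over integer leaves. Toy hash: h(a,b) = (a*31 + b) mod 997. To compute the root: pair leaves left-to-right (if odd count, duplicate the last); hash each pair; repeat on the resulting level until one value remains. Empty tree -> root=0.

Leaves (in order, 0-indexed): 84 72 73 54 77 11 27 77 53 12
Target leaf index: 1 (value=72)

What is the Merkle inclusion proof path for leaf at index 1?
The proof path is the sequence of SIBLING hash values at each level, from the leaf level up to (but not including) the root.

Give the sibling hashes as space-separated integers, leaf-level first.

Answer: 84 323 477 817

Derivation:
L0 (leaves): [84, 72, 73, 54, 77, 11, 27, 77, 53, 12], target index=1
L1: h(84,72)=(84*31+72)%997=682 [pair 0] h(73,54)=(73*31+54)%997=323 [pair 1] h(77,11)=(77*31+11)%997=404 [pair 2] h(27,77)=(27*31+77)%997=914 [pair 3] h(53,12)=(53*31+12)%997=658 [pair 4] -> [682, 323, 404, 914, 658]
  Sibling for proof at L0: 84
L2: h(682,323)=(682*31+323)%997=528 [pair 0] h(404,914)=(404*31+914)%997=477 [pair 1] h(658,658)=(658*31+658)%997=119 [pair 2] -> [528, 477, 119]
  Sibling for proof at L1: 323
L3: h(528,477)=(528*31+477)%997=893 [pair 0] h(119,119)=(119*31+119)%997=817 [pair 1] -> [893, 817]
  Sibling for proof at L2: 477
L4: h(893,817)=(893*31+817)%997=584 [pair 0] -> [584]
  Sibling for proof at L3: 817
Root: 584
Proof path (sibling hashes from leaf to root): [84, 323, 477, 817]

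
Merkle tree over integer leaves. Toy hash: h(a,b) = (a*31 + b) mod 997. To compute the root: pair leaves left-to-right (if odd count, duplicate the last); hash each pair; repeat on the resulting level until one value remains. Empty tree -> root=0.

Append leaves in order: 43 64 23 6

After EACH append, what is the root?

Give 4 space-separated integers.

After append 43 (leaves=[43]):
  L0: [43]
  root=43
After append 64 (leaves=[43, 64]):
  L0: [43, 64]
  L1: h(43,64)=(43*31+64)%997=400 -> [400]
  root=400
After append 23 (leaves=[43, 64, 23]):
  L0: [43, 64, 23]
  L1: h(43,64)=(43*31+64)%997=400 h(23,23)=(23*31+23)%997=736 -> [400, 736]
  L2: h(400,736)=(400*31+736)%997=175 -> [175]
  root=175
After append 6 (leaves=[43, 64, 23, 6]):
  L0: [43, 64, 23, 6]
  L1: h(43,64)=(43*31+64)%997=400 h(23,6)=(23*31+6)%997=719 -> [400, 719]
  L2: h(400,719)=(400*31+719)%997=158 -> [158]
  root=158

Answer: 43 400 175 158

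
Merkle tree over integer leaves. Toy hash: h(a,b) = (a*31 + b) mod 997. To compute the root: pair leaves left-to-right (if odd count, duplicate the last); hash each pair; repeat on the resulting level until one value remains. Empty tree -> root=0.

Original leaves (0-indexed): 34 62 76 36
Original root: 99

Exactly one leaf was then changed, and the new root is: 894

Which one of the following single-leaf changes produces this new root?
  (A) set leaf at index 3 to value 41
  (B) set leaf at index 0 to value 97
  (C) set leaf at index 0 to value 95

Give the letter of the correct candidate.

Original leaves: [34, 62, 76, 36]
Target new root: 894
Try each candidate change and compute the resulting root:
Candidate A: set leaf[3] = 41 -> leaves = [34, 62, 76, 41]
  L0: [34, 62, 76, 41]
  L1: h(34,62)=(34*31+62)%997=119 h(76,41)=(76*31+41)%997=403 -> [119, 403]
  L2: h(119,403)=(119*31+403)%997=104 -> [104]
  root = 104 != target 894
Candidate B: set leaf[0] = 97 -> leaves = [97, 62, 76, 36]
  L0: [97, 62, 76, 36]
  L1: h(97,62)=(97*31+62)%997=78 h(76,36)=(76*31+36)%997=398 -> [78, 398]
  L2: h(78,398)=(78*31+398)%997=822 -> [822]
  root = 822 != target 894
Candidate C: set leaf[0] = 95 -> leaves = [95, 62, 76, 36]
  L0: [95, 62, 76, 36]
  L1: h(95,62)=(95*31+62)%997=16 h(76,36)=(76*31+36)%997=398 -> [16, 398]
  L2: h(16,398)=(16*31+398)%997=894 -> [894]
  root = 894 == target 894  ** MATCH **
Candidate C produces the target root.

Answer: C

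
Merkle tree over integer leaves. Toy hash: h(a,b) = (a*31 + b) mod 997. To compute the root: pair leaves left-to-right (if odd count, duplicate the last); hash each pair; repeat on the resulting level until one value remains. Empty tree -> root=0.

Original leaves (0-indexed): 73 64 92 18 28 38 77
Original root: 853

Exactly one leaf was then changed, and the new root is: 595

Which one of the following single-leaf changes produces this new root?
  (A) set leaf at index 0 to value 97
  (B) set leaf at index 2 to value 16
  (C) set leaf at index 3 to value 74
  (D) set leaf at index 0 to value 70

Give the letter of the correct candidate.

Original leaves: [73, 64, 92, 18, 28, 38, 77]
Target new root: 595
Try each candidate change and compute the resulting root:
Candidate A: set leaf[0] = 97 -> leaves = [97, 64, 92, 18, 28, 38, 77]
  L0: [97, 64, 92, 18, 28, 38, 77]
  L1: h(97,64)=(97*31+64)%997=80 h(92,18)=(92*31+18)%997=876 h(28,38)=(28*31+38)%997=906 h(77,77)=(77*31+77)%997=470 -> [80, 876, 906, 470]
  L2: h(80,876)=(80*31+876)%997=365 h(906,470)=(906*31+470)%997=640 -> [365, 640]
  L3: h(365,640)=(365*31+640)%997=988 -> [988]
  root = 988 != target 595
Candidate B: set leaf[2] = 16 -> leaves = [73, 64, 16, 18, 28, 38, 77]
  L0: [73, 64, 16, 18, 28, 38, 77]
  L1: h(73,64)=(73*31+64)%997=333 h(16,18)=(16*31+18)%997=514 h(28,38)=(28*31+38)%997=906 h(77,77)=(77*31+77)%997=470 -> [333, 514, 906, 470]
  L2: h(333,514)=(333*31+514)%997=867 h(906,470)=(906*31+470)%997=640 -> [867, 640]
  L3: h(867,640)=(867*31+640)%997=598 -> [598]
  root = 598 != target 595
Candidate C: set leaf[3] = 74 -> leaves = [73, 64, 92, 74, 28, 38, 77]
  L0: [73, 64, 92, 74, 28, 38, 77]
  L1: h(73,64)=(73*31+64)%997=333 h(92,74)=(92*31+74)%997=932 h(28,38)=(28*31+38)%997=906 h(77,77)=(77*31+77)%997=470 -> [333, 932, 906, 470]
  L2: h(333,932)=(333*31+932)%997=288 h(906,470)=(906*31+470)%997=640 -> [288, 640]
  L3: h(288,640)=(288*31+640)%997=595 -> [595]
  root = 595 == target 595  ** MATCH **
Candidate D: set leaf[0] = 70 -> leaves = [70, 64, 92, 18, 28, 38, 77]
  L0: [70, 64, 92, 18, 28, 38, 77]
  L1: h(70,64)=(70*31+64)%997=240 h(92,18)=(92*31+18)%997=876 h(28,38)=(28*31+38)%997=906 h(77,77)=(77*31+77)%997=470 -> [240, 876, 906, 470]
  L2: h(240,876)=(240*31+876)%997=340 h(906,470)=(906*31+470)%997=640 -> [340, 640]
  L3: h(340,640)=(340*31+640)%997=213 -> [213]
  root = 213 != target 595
Candidate C produces the target root.

Answer: C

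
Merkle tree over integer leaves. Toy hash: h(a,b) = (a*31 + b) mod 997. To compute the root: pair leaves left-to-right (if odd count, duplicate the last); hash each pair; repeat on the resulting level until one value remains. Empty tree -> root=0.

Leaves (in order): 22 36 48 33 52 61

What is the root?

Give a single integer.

Answer: 64

Derivation:
L0: [22, 36, 48, 33, 52, 61]
L1: h(22,36)=(22*31+36)%997=718 h(48,33)=(48*31+33)%997=524 h(52,61)=(52*31+61)%997=676 -> [718, 524, 676]
L2: h(718,524)=(718*31+524)%997=848 h(676,676)=(676*31+676)%997=695 -> [848, 695]
L3: h(848,695)=(848*31+695)%997=64 -> [64]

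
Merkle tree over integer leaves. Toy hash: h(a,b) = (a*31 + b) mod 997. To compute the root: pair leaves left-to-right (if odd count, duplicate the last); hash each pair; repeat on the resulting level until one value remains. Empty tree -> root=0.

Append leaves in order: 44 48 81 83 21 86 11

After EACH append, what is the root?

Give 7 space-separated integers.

After append 44 (leaves=[44]):
  L0: [44]
  root=44
After append 48 (leaves=[44, 48]):
  L0: [44, 48]
  L1: h(44,48)=(44*31+48)%997=415 -> [415]
  root=415
After append 81 (leaves=[44, 48, 81]):
  L0: [44, 48, 81]
  L1: h(44,48)=(44*31+48)%997=415 h(81,81)=(81*31+81)%997=598 -> [415, 598]
  L2: h(415,598)=(415*31+598)%997=502 -> [502]
  root=502
After append 83 (leaves=[44, 48, 81, 83]):
  L0: [44, 48, 81, 83]
  L1: h(44,48)=(44*31+48)%997=415 h(81,83)=(81*31+83)%997=600 -> [415, 600]
  L2: h(415,600)=(415*31+600)%997=504 -> [504]
  root=504
After append 21 (leaves=[44, 48, 81, 83, 21]):
  L0: [44, 48, 81, 83, 21]
  L1: h(44,48)=(44*31+48)%997=415 h(81,83)=(81*31+83)%997=600 h(21,21)=(21*31+21)%997=672 -> [415, 600, 672]
  L2: h(415,600)=(415*31+600)%997=504 h(672,672)=(672*31+672)%997=567 -> [504, 567]
  L3: h(504,567)=(504*31+567)%997=239 -> [239]
  root=239
After append 86 (leaves=[44, 48, 81, 83, 21, 86]):
  L0: [44, 48, 81, 83, 21, 86]
  L1: h(44,48)=(44*31+48)%997=415 h(81,83)=(81*31+83)%997=600 h(21,86)=(21*31+86)%997=737 -> [415, 600, 737]
  L2: h(415,600)=(415*31+600)%997=504 h(737,737)=(737*31+737)%997=653 -> [504, 653]
  L3: h(504,653)=(504*31+653)%997=325 -> [325]
  root=325
After append 11 (leaves=[44, 48, 81, 83, 21, 86, 11]):
  L0: [44, 48, 81, 83, 21, 86, 11]
  L1: h(44,48)=(44*31+48)%997=415 h(81,83)=(81*31+83)%997=600 h(21,86)=(21*31+86)%997=737 h(11,11)=(11*31+11)%997=352 -> [415, 600, 737, 352]
  L2: h(415,600)=(415*31+600)%997=504 h(737,352)=(737*31+352)%997=268 -> [504, 268]
  L3: h(504,268)=(504*31+268)%997=937 -> [937]
  root=937

Answer: 44 415 502 504 239 325 937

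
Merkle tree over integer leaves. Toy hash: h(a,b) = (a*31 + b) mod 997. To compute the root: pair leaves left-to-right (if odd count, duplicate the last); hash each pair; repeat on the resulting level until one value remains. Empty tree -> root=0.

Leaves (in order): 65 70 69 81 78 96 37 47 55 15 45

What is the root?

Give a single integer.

L0: [65, 70, 69, 81, 78, 96, 37, 47, 55, 15, 45]
L1: h(65,70)=(65*31+70)%997=91 h(69,81)=(69*31+81)%997=226 h(78,96)=(78*31+96)%997=520 h(37,47)=(37*31+47)%997=197 h(55,15)=(55*31+15)%997=723 h(45,45)=(45*31+45)%997=443 -> [91, 226, 520, 197, 723, 443]
L2: h(91,226)=(91*31+226)%997=56 h(520,197)=(520*31+197)%997=365 h(723,443)=(723*31+443)%997=922 -> [56, 365, 922]
L3: h(56,365)=(56*31+365)%997=107 h(922,922)=(922*31+922)%997=591 -> [107, 591]
L4: h(107,591)=(107*31+591)%997=917 -> [917]

Answer: 917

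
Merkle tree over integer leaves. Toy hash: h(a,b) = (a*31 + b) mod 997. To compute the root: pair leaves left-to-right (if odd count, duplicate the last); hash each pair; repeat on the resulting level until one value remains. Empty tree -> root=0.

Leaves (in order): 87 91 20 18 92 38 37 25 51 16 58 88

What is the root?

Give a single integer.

Answer: 803

Derivation:
L0: [87, 91, 20, 18, 92, 38, 37, 25, 51, 16, 58, 88]
L1: h(87,91)=(87*31+91)%997=794 h(20,18)=(20*31+18)%997=638 h(92,38)=(92*31+38)%997=896 h(37,25)=(37*31+25)%997=175 h(51,16)=(51*31+16)%997=600 h(58,88)=(58*31+88)%997=889 -> [794, 638, 896, 175, 600, 889]
L2: h(794,638)=(794*31+638)%997=327 h(896,175)=(896*31+175)%997=35 h(600,889)=(600*31+889)%997=546 -> [327, 35, 546]
L3: h(327,35)=(327*31+35)%997=202 h(546,546)=(546*31+546)%997=523 -> [202, 523]
L4: h(202,523)=(202*31+523)%997=803 -> [803]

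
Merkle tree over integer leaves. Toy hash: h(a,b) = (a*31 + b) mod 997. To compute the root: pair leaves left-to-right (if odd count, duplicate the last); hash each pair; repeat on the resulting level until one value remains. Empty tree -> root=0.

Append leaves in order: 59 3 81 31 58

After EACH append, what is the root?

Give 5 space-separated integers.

After append 59 (leaves=[59]):
  L0: [59]
  root=59
After append 3 (leaves=[59, 3]):
  L0: [59, 3]
  L1: h(59,3)=(59*31+3)%997=835 -> [835]
  root=835
After append 81 (leaves=[59, 3, 81]):
  L0: [59, 3, 81]
  L1: h(59,3)=(59*31+3)%997=835 h(81,81)=(81*31+81)%997=598 -> [835, 598]
  L2: h(835,598)=(835*31+598)%997=561 -> [561]
  root=561
After append 31 (leaves=[59, 3, 81, 31]):
  L0: [59, 3, 81, 31]
  L1: h(59,3)=(59*31+3)%997=835 h(81,31)=(81*31+31)%997=548 -> [835, 548]
  L2: h(835,548)=(835*31+548)%997=511 -> [511]
  root=511
After append 58 (leaves=[59, 3, 81, 31, 58]):
  L0: [59, 3, 81, 31, 58]
  L1: h(59,3)=(59*31+3)%997=835 h(81,31)=(81*31+31)%997=548 h(58,58)=(58*31+58)%997=859 -> [835, 548, 859]
  L2: h(835,548)=(835*31+548)%997=511 h(859,859)=(859*31+859)%997=569 -> [511, 569]
  L3: h(511,569)=(511*31+569)%997=458 -> [458]
  root=458

Answer: 59 835 561 511 458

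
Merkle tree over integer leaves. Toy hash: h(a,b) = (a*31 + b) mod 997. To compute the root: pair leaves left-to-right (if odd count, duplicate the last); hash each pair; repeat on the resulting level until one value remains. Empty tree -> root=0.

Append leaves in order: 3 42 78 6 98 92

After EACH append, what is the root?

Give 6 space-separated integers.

Answer: 3 135 699 627 149 954

Derivation:
After append 3 (leaves=[3]):
  L0: [3]
  root=3
After append 42 (leaves=[3, 42]):
  L0: [3, 42]
  L1: h(3,42)=(3*31+42)%997=135 -> [135]
  root=135
After append 78 (leaves=[3, 42, 78]):
  L0: [3, 42, 78]
  L1: h(3,42)=(3*31+42)%997=135 h(78,78)=(78*31+78)%997=502 -> [135, 502]
  L2: h(135,502)=(135*31+502)%997=699 -> [699]
  root=699
After append 6 (leaves=[3, 42, 78, 6]):
  L0: [3, 42, 78, 6]
  L1: h(3,42)=(3*31+42)%997=135 h(78,6)=(78*31+6)%997=430 -> [135, 430]
  L2: h(135,430)=(135*31+430)%997=627 -> [627]
  root=627
After append 98 (leaves=[3, 42, 78, 6, 98]):
  L0: [3, 42, 78, 6, 98]
  L1: h(3,42)=(3*31+42)%997=135 h(78,6)=(78*31+6)%997=430 h(98,98)=(98*31+98)%997=145 -> [135, 430, 145]
  L2: h(135,430)=(135*31+430)%997=627 h(145,145)=(145*31+145)%997=652 -> [627, 652]
  L3: h(627,652)=(627*31+652)%997=149 -> [149]
  root=149
After append 92 (leaves=[3, 42, 78, 6, 98, 92]):
  L0: [3, 42, 78, 6, 98, 92]
  L1: h(3,42)=(3*31+42)%997=135 h(78,6)=(78*31+6)%997=430 h(98,92)=(98*31+92)%997=139 -> [135, 430, 139]
  L2: h(135,430)=(135*31+430)%997=627 h(139,139)=(139*31+139)%997=460 -> [627, 460]
  L3: h(627,460)=(627*31+460)%997=954 -> [954]
  root=954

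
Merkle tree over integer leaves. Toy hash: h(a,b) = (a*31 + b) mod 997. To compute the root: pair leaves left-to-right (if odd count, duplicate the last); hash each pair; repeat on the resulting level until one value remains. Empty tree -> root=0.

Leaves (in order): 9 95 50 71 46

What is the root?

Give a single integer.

L0: [9, 95, 50, 71, 46]
L1: h(9,95)=(9*31+95)%997=374 h(50,71)=(50*31+71)%997=624 h(46,46)=(46*31+46)%997=475 -> [374, 624, 475]
L2: h(374,624)=(374*31+624)%997=254 h(475,475)=(475*31+475)%997=245 -> [254, 245]
L3: h(254,245)=(254*31+245)%997=143 -> [143]

Answer: 143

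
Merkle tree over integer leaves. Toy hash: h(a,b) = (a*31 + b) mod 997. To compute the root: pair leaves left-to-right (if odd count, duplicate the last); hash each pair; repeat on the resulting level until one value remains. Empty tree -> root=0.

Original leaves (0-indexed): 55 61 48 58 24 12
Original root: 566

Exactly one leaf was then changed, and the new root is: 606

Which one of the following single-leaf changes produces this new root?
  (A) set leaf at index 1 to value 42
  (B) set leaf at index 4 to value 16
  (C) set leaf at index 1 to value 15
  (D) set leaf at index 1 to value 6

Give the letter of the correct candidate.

Original leaves: [55, 61, 48, 58, 24, 12]
Target new root: 606
Try each candidate change and compute the resulting root:
Candidate A: set leaf[1] = 42 -> leaves = [55, 42, 48, 58, 24, 12]
  L0: [55, 42, 48, 58, 24, 12]
  L1: h(55,42)=(55*31+42)%997=750 h(48,58)=(48*31+58)%997=549 h(24,12)=(24*31+12)%997=756 -> [750, 549, 756]
  L2: h(750,549)=(750*31+549)%997=868 h(756,756)=(756*31+756)%997=264 -> [868, 264]
  L3: h(868,264)=(868*31+264)%997=253 -> [253]
  root = 253 != target 606
Candidate B: set leaf[4] = 16 -> leaves = [55, 61, 48, 58, 16, 12]
  L0: [55, 61, 48, 58, 16, 12]
  L1: h(55,61)=(55*31+61)%997=769 h(48,58)=(48*31+58)%997=549 h(16,12)=(16*31+12)%997=508 -> [769, 549, 508]
  L2: h(769,549)=(769*31+549)%997=460 h(508,508)=(508*31+508)%997=304 -> [460, 304]
  L3: h(460,304)=(460*31+304)%997=606 -> [606]
  root = 606 == target 606  ** MATCH **
Candidate C: set leaf[1] = 15 -> leaves = [55, 15, 48, 58, 24, 12]
  L0: [55, 15, 48, 58, 24, 12]
  L1: h(55,15)=(55*31+15)%997=723 h(48,58)=(48*31+58)%997=549 h(24,12)=(24*31+12)%997=756 -> [723, 549, 756]
  L2: h(723,549)=(723*31+549)%997=31 h(756,756)=(756*31+756)%997=264 -> [31, 264]
  L3: h(31,264)=(31*31+264)%997=228 -> [228]
  root = 228 != target 606
Candidate D: set leaf[1] = 6 -> leaves = [55, 6, 48, 58, 24, 12]
  L0: [55, 6, 48, 58, 24, 12]
  L1: h(55,6)=(55*31+6)%997=714 h(48,58)=(48*31+58)%997=549 h(24,12)=(24*31+12)%997=756 -> [714, 549, 756]
  L2: h(714,549)=(714*31+549)%997=749 h(756,756)=(756*31+756)%997=264 -> [749, 264]
  L3: h(749,264)=(749*31+264)%997=552 -> [552]
  root = 552 != target 606
Candidate B produces the target root.

Answer: B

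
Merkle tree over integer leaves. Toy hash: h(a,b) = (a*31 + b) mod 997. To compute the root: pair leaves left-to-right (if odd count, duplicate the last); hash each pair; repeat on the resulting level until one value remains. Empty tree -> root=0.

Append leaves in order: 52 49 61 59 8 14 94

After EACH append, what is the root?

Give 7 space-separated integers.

After append 52 (leaves=[52]):
  L0: [52]
  root=52
After append 49 (leaves=[52, 49]):
  L0: [52, 49]
  L1: h(52,49)=(52*31+49)%997=664 -> [664]
  root=664
After append 61 (leaves=[52, 49, 61]):
  L0: [52, 49, 61]
  L1: h(52,49)=(52*31+49)%997=664 h(61,61)=(61*31+61)%997=955 -> [664, 955]
  L2: h(664,955)=(664*31+955)%997=602 -> [602]
  root=602
After append 59 (leaves=[52, 49, 61, 59]):
  L0: [52, 49, 61, 59]
  L1: h(52,49)=(52*31+49)%997=664 h(61,59)=(61*31+59)%997=953 -> [664, 953]
  L2: h(664,953)=(664*31+953)%997=600 -> [600]
  root=600
After append 8 (leaves=[52, 49, 61, 59, 8]):
  L0: [52, 49, 61, 59, 8]
  L1: h(52,49)=(52*31+49)%997=664 h(61,59)=(61*31+59)%997=953 h(8,8)=(8*31+8)%997=256 -> [664, 953, 256]
  L2: h(664,953)=(664*31+953)%997=600 h(256,256)=(256*31+256)%997=216 -> [600, 216]
  L3: h(600,216)=(600*31+216)%997=870 -> [870]
  root=870
After append 14 (leaves=[52, 49, 61, 59, 8, 14]):
  L0: [52, 49, 61, 59, 8, 14]
  L1: h(52,49)=(52*31+49)%997=664 h(61,59)=(61*31+59)%997=953 h(8,14)=(8*31+14)%997=262 -> [664, 953, 262]
  L2: h(664,953)=(664*31+953)%997=600 h(262,262)=(262*31+262)%997=408 -> [600, 408]
  L3: h(600,408)=(600*31+408)%997=65 -> [65]
  root=65
After append 94 (leaves=[52, 49, 61, 59, 8, 14, 94]):
  L0: [52, 49, 61, 59, 8, 14, 94]
  L1: h(52,49)=(52*31+49)%997=664 h(61,59)=(61*31+59)%997=953 h(8,14)=(8*31+14)%997=262 h(94,94)=(94*31+94)%997=17 -> [664, 953, 262, 17]
  L2: h(664,953)=(664*31+953)%997=600 h(262,17)=(262*31+17)%997=163 -> [600, 163]
  L3: h(600,163)=(600*31+163)%997=817 -> [817]
  root=817

Answer: 52 664 602 600 870 65 817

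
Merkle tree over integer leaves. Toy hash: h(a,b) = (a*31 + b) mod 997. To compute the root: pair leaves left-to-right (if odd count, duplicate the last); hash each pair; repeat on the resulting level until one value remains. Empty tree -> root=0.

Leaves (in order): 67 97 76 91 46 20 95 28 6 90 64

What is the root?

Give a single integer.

Answer: 733

Derivation:
L0: [67, 97, 76, 91, 46, 20, 95, 28, 6, 90, 64]
L1: h(67,97)=(67*31+97)%997=180 h(76,91)=(76*31+91)%997=453 h(46,20)=(46*31+20)%997=449 h(95,28)=(95*31+28)%997=979 h(6,90)=(6*31+90)%997=276 h(64,64)=(64*31+64)%997=54 -> [180, 453, 449, 979, 276, 54]
L2: h(180,453)=(180*31+453)%997=51 h(449,979)=(449*31+979)%997=940 h(276,54)=(276*31+54)%997=634 -> [51, 940, 634]
L3: h(51,940)=(51*31+940)%997=527 h(634,634)=(634*31+634)%997=348 -> [527, 348]
L4: h(527,348)=(527*31+348)%997=733 -> [733]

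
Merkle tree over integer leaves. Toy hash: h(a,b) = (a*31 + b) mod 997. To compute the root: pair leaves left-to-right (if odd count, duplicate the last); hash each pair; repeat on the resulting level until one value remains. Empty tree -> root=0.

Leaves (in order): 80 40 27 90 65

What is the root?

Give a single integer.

Answer: 589

Derivation:
L0: [80, 40, 27, 90, 65]
L1: h(80,40)=(80*31+40)%997=526 h(27,90)=(27*31+90)%997=927 h(65,65)=(65*31+65)%997=86 -> [526, 927, 86]
L2: h(526,927)=(526*31+927)%997=284 h(86,86)=(86*31+86)%997=758 -> [284, 758]
L3: h(284,758)=(284*31+758)%997=589 -> [589]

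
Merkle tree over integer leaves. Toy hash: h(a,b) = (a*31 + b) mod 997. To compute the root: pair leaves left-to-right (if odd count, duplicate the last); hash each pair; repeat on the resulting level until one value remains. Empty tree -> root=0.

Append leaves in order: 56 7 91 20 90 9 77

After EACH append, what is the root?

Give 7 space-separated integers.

Answer: 56 746 116 45 834 236 898

Derivation:
After append 56 (leaves=[56]):
  L0: [56]
  root=56
After append 7 (leaves=[56, 7]):
  L0: [56, 7]
  L1: h(56,7)=(56*31+7)%997=746 -> [746]
  root=746
After append 91 (leaves=[56, 7, 91]):
  L0: [56, 7, 91]
  L1: h(56,7)=(56*31+7)%997=746 h(91,91)=(91*31+91)%997=918 -> [746, 918]
  L2: h(746,918)=(746*31+918)%997=116 -> [116]
  root=116
After append 20 (leaves=[56, 7, 91, 20]):
  L0: [56, 7, 91, 20]
  L1: h(56,7)=(56*31+7)%997=746 h(91,20)=(91*31+20)%997=847 -> [746, 847]
  L2: h(746,847)=(746*31+847)%997=45 -> [45]
  root=45
After append 90 (leaves=[56, 7, 91, 20, 90]):
  L0: [56, 7, 91, 20, 90]
  L1: h(56,7)=(56*31+7)%997=746 h(91,20)=(91*31+20)%997=847 h(90,90)=(90*31+90)%997=886 -> [746, 847, 886]
  L2: h(746,847)=(746*31+847)%997=45 h(886,886)=(886*31+886)%997=436 -> [45, 436]
  L3: h(45,436)=(45*31+436)%997=834 -> [834]
  root=834
After append 9 (leaves=[56, 7, 91, 20, 90, 9]):
  L0: [56, 7, 91, 20, 90, 9]
  L1: h(56,7)=(56*31+7)%997=746 h(91,20)=(91*31+20)%997=847 h(90,9)=(90*31+9)%997=805 -> [746, 847, 805]
  L2: h(746,847)=(746*31+847)%997=45 h(805,805)=(805*31+805)%997=835 -> [45, 835]
  L3: h(45,835)=(45*31+835)%997=236 -> [236]
  root=236
After append 77 (leaves=[56, 7, 91, 20, 90, 9, 77]):
  L0: [56, 7, 91, 20, 90, 9, 77]
  L1: h(56,7)=(56*31+7)%997=746 h(91,20)=(91*31+20)%997=847 h(90,9)=(90*31+9)%997=805 h(77,77)=(77*31+77)%997=470 -> [746, 847, 805, 470]
  L2: h(746,847)=(746*31+847)%997=45 h(805,470)=(805*31+470)%997=500 -> [45, 500]
  L3: h(45,500)=(45*31+500)%997=898 -> [898]
  root=898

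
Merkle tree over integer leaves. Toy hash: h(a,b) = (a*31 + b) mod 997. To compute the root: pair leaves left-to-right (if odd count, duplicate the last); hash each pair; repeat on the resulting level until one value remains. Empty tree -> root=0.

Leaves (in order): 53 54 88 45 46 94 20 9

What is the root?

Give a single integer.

Answer: 836

Derivation:
L0: [53, 54, 88, 45, 46, 94, 20, 9]
L1: h(53,54)=(53*31+54)%997=700 h(88,45)=(88*31+45)%997=779 h(46,94)=(46*31+94)%997=523 h(20,9)=(20*31+9)%997=629 -> [700, 779, 523, 629]
L2: h(700,779)=(700*31+779)%997=545 h(523,629)=(523*31+629)%997=890 -> [545, 890]
L3: h(545,890)=(545*31+890)%997=836 -> [836]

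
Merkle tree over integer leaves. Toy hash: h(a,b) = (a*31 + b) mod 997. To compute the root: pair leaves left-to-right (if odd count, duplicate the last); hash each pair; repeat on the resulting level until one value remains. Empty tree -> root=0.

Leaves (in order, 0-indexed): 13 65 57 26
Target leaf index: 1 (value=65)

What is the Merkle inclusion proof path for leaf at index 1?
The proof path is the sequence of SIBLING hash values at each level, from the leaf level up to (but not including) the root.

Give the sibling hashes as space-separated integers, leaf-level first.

Answer: 13 796

Derivation:
L0 (leaves): [13, 65, 57, 26], target index=1
L1: h(13,65)=(13*31+65)%997=468 [pair 0] h(57,26)=(57*31+26)%997=796 [pair 1] -> [468, 796]
  Sibling for proof at L0: 13
L2: h(468,796)=(468*31+796)%997=349 [pair 0] -> [349]
  Sibling for proof at L1: 796
Root: 349
Proof path (sibling hashes from leaf to root): [13, 796]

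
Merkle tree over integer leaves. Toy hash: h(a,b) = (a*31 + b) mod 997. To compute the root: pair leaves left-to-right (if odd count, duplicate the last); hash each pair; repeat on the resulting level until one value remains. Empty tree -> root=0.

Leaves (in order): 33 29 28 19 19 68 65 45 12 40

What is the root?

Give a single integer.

L0: [33, 29, 28, 19, 19, 68, 65, 45, 12, 40]
L1: h(33,29)=(33*31+29)%997=55 h(28,19)=(28*31+19)%997=887 h(19,68)=(19*31+68)%997=657 h(65,45)=(65*31+45)%997=66 h(12,40)=(12*31+40)%997=412 -> [55, 887, 657, 66, 412]
L2: h(55,887)=(55*31+887)%997=598 h(657,66)=(657*31+66)%997=493 h(412,412)=(412*31+412)%997=223 -> [598, 493, 223]
L3: h(598,493)=(598*31+493)%997=88 h(223,223)=(223*31+223)%997=157 -> [88, 157]
L4: h(88,157)=(88*31+157)%997=891 -> [891]

Answer: 891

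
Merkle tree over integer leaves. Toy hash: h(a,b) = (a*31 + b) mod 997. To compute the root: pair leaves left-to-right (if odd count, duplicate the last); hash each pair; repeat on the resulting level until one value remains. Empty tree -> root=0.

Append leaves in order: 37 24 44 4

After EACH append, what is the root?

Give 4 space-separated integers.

Answer: 37 174 820 780

Derivation:
After append 37 (leaves=[37]):
  L0: [37]
  root=37
After append 24 (leaves=[37, 24]):
  L0: [37, 24]
  L1: h(37,24)=(37*31+24)%997=174 -> [174]
  root=174
After append 44 (leaves=[37, 24, 44]):
  L0: [37, 24, 44]
  L1: h(37,24)=(37*31+24)%997=174 h(44,44)=(44*31+44)%997=411 -> [174, 411]
  L2: h(174,411)=(174*31+411)%997=820 -> [820]
  root=820
After append 4 (leaves=[37, 24, 44, 4]):
  L0: [37, 24, 44, 4]
  L1: h(37,24)=(37*31+24)%997=174 h(44,4)=(44*31+4)%997=371 -> [174, 371]
  L2: h(174,371)=(174*31+371)%997=780 -> [780]
  root=780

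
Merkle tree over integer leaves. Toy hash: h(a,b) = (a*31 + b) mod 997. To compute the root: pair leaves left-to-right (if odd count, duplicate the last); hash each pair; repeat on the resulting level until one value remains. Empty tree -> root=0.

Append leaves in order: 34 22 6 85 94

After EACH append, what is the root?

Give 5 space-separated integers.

After append 34 (leaves=[34]):
  L0: [34]
  root=34
After append 22 (leaves=[34, 22]):
  L0: [34, 22]
  L1: h(34,22)=(34*31+22)%997=79 -> [79]
  root=79
After append 6 (leaves=[34, 22, 6]):
  L0: [34, 22, 6]
  L1: h(34,22)=(34*31+22)%997=79 h(6,6)=(6*31+6)%997=192 -> [79, 192]
  L2: h(79,192)=(79*31+192)%997=647 -> [647]
  root=647
After append 85 (leaves=[34, 22, 6, 85]):
  L0: [34, 22, 6, 85]
  L1: h(34,22)=(34*31+22)%997=79 h(6,85)=(6*31+85)%997=271 -> [79, 271]
  L2: h(79,271)=(79*31+271)%997=726 -> [726]
  root=726
After append 94 (leaves=[34, 22, 6, 85, 94]):
  L0: [34, 22, 6, 85, 94]
  L1: h(34,22)=(34*31+22)%997=79 h(6,85)=(6*31+85)%997=271 h(94,94)=(94*31+94)%997=17 -> [79, 271, 17]
  L2: h(79,271)=(79*31+271)%997=726 h(17,17)=(17*31+17)%997=544 -> [726, 544]
  L3: h(726,544)=(726*31+544)%997=119 -> [119]
  root=119

Answer: 34 79 647 726 119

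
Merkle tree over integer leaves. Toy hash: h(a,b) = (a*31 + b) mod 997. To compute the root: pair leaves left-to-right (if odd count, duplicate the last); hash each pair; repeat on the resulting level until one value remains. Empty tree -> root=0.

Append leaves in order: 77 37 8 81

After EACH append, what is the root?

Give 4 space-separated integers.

After append 77 (leaves=[77]):
  L0: [77]
  root=77
After append 37 (leaves=[77, 37]):
  L0: [77, 37]
  L1: h(77,37)=(77*31+37)%997=430 -> [430]
  root=430
After append 8 (leaves=[77, 37, 8]):
  L0: [77, 37, 8]
  L1: h(77,37)=(77*31+37)%997=430 h(8,8)=(8*31+8)%997=256 -> [430, 256]
  L2: h(430,256)=(430*31+256)%997=625 -> [625]
  root=625
After append 81 (leaves=[77, 37, 8, 81]):
  L0: [77, 37, 8, 81]
  L1: h(77,37)=(77*31+37)%997=430 h(8,81)=(8*31+81)%997=329 -> [430, 329]
  L2: h(430,329)=(430*31+329)%997=698 -> [698]
  root=698

Answer: 77 430 625 698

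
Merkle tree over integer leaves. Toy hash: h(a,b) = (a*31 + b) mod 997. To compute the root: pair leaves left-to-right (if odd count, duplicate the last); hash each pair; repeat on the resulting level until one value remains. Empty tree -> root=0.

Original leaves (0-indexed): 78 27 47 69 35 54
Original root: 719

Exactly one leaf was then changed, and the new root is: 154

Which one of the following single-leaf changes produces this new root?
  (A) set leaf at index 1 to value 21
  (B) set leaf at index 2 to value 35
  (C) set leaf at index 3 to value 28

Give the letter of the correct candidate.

Answer: B

Derivation:
Original leaves: [78, 27, 47, 69, 35, 54]
Target new root: 154
Try each candidate change and compute the resulting root:
Candidate A: set leaf[1] = 21 -> leaves = [78, 21, 47, 69, 35, 54]
  L0: [78, 21, 47, 69, 35, 54]
  L1: h(78,21)=(78*31+21)%997=445 h(47,69)=(47*31+69)%997=529 h(35,54)=(35*31+54)%997=142 -> [445, 529, 142]
  L2: h(445,529)=(445*31+529)%997=366 h(142,142)=(142*31+142)%997=556 -> [366, 556]
  L3: h(366,556)=(366*31+556)%997=935 -> [935]
  root = 935 != target 154
Candidate B: set leaf[2] = 35 -> leaves = [78, 27, 35, 69, 35, 54]
  L0: [78, 27, 35, 69, 35, 54]
  L1: h(78,27)=(78*31+27)%997=451 h(35,69)=(35*31+69)%997=157 h(35,54)=(35*31+54)%997=142 -> [451, 157, 142]
  L2: h(451,157)=(451*31+157)%997=180 h(142,142)=(142*31+142)%997=556 -> [180, 556]
  L3: h(180,556)=(180*31+556)%997=154 -> [154]
  root = 154 == target 154  ** MATCH **
Candidate C: set leaf[3] = 28 -> leaves = [78, 27, 47, 28, 35, 54]
  L0: [78, 27, 47, 28, 35, 54]
  L1: h(78,27)=(78*31+27)%997=451 h(47,28)=(47*31+28)%997=488 h(35,54)=(35*31+54)%997=142 -> [451, 488, 142]
  L2: h(451,488)=(451*31+488)%997=511 h(142,142)=(142*31+142)%997=556 -> [511, 556]
  L3: h(511,556)=(511*31+556)%997=445 -> [445]
  root = 445 != target 154
Candidate B produces the target root.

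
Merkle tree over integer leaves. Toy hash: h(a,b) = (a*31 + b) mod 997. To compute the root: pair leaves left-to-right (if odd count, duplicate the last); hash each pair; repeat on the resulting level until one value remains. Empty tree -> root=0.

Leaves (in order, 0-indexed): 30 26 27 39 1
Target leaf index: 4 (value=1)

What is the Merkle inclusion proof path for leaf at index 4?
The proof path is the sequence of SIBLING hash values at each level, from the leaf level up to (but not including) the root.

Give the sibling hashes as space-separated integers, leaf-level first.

L0 (leaves): [30, 26, 27, 39, 1], target index=4
L1: h(30,26)=(30*31+26)%997=956 [pair 0] h(27,39)=(27*31+39)%997=876 [pair 1] h(1,1)=(1*31+1)%997=32 [pair 2] -> [956, 876, 32]
  Sibling for proof at L0: 1
L2: h(956,876)=(956*31+876)%997=602 [pair 0] h(32,32)=(32*31+32)%997=27 [pair 1] -> [602, 27]
  Sibling for proof at L1: 32
L3: h(602,27)=(602*31+27)%997=743 [pair 0] -> [743]
  Sibling for proof at L2: 602
Root: 743
Proof path (sibling hashes from leaf to root): [1, 32, 602]

Answer: 1 32 602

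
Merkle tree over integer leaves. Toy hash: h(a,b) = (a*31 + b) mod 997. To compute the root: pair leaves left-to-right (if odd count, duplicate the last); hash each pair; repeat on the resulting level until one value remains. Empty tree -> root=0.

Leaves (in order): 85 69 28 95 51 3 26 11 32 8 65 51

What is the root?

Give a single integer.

Answer: 984

Derivation:
L0: [85, 69, 28, 95, 51, 3, 26, 11, 32, 8, 65, 51]
L1: h(85,69)=(85*31+69)%997=710 h(28,95)=(28*31+95)%997=963 h(51,3)=(51*31+3)%997=587 h(26,11)=(26*31+11)%997=817 h(32,8)=(32*31+8)%997=3 h(65,51)=(65*31+51)%997=72 -> [710, 963, 587, 817, 3, 72]
L2: h(710,963)=(710*31+963)%997=42 h(587,817)=(587*31+817)%997=71 h(3,72)=(3*31+72)%997=165 -> [42, 71, 165]
L3: h(42,71)=(42*31+71)%997=376 h(165,165)=(165*31+165)%997=295 -> [376, 295]
L4: h(376,295)=(376*31+295)%997=984 -> [984]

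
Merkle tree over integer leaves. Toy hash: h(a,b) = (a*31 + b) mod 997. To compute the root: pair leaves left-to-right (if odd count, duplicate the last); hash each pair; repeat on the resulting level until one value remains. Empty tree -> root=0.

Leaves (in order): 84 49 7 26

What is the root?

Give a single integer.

L0: [84, 49, 7, 26]
L1: h(84,49)=(84*31+49)%997=659 h(7,26)=(7*31+26)%997=243 -> [659, 243]
L2: h(659,243)=(659*31+243)%997=732 -> [732]

Answer: 732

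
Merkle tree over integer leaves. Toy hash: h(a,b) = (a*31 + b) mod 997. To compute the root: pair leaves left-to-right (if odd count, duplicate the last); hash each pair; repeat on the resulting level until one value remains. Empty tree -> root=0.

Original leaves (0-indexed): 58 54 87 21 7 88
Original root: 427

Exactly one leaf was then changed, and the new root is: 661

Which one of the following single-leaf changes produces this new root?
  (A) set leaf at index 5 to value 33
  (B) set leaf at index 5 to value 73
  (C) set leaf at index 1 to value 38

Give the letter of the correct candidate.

Answer: A

Derivation:
Original leaves: [58, 54, 87, 21, 7, 88]
Target new root: 661
Try each candidate change and compute the resulting root:
Candidate A: set leaf[5] = 33 -> leaves = [58, 54, 87, 21, 7, 33]
  L0: [58, 54, 87, 21, 7, 33]
  L1: h(58,54)=(58*31+54)%997=855 h(87,21)=(87*31+21)%997=724 h(7,33)=(7*31+33)%997=250 -> [855, 724, 250]
  L2: h(855,724)=(855*31+724)%997=310 h(250,250)=(250*31+250)%997=24 -> [310, 24]
  L3: h(310,24)=(310*31+24)%997=661 -> [661]
  root = 661 == target 661  ** MATCH **
Candidate B: set leaf[5] = 73 -> leaves = [58, 54, 87, 21, 7, 73]
  L0: [58, 54, 87, 21, 7, 73]
  L1: h(58,54)=(58*31+54)%997=855 h(87,21)=(87*31+21)%997=724 h(7,73)=(7*31+73)%997=290 -> [855, 724, 290]
  L2: h(855,724)=(855*31+724)%997=310 h(290,290)=(290*31+290)%997=307 -> [310, 307]
  L3: h(310,307)=(310*31+307)%997=944 -> [944]
  root = 944 != target 661
Candidate C: set leaf[1] = 38 -> leaves = [58, 38, 87, 21, 7, 88]
  L0: [58, 38, 87, 21, 7, 88]
  L1: h(58,38)=(58*31+38)%997=839 h(87,21)=(87*31+21)%997=724 h(7,88)=(7*31+88)%997=305 -> [839, 724, 305]
  L2: h(839,724)=(839*31+724)%997=811 h(305,305)=(305*31+305)%997=787 -> [811, 787]
  L3: h(811,787)=(811*31+787)%997=6 -> [6]
  root = 6 != target 661
Candidate A produces the target root.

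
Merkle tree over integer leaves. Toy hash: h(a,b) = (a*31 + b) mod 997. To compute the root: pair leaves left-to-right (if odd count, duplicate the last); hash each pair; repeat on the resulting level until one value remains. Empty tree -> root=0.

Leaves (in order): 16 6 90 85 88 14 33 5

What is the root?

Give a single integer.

L0: [16, 6, 90, 85, 88, 14, 33, 5]
L1: h(16,6)=(16*31+6)%997=502 h(90,85)=(90*31+85)%997=881 h(88,14)=(88*31+14)%997=748 h(33,5)=(33*31+5)%997=31 -> [502, 881, 748, 31]
L2: h(502,881)=(502*31+881)%997=491 h(748,31)=(748*31+31)%997=288 -> [491, 288]
L3: h(491,288)=(491*31+288)%997=554 -> [554]

Answer: 554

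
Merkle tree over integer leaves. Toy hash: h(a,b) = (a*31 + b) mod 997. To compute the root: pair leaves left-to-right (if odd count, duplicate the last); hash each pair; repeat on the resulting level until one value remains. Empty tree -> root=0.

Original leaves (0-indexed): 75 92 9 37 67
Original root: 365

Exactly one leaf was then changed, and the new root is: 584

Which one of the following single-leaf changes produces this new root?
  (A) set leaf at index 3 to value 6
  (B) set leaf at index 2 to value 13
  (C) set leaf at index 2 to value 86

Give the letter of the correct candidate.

Original leaves: [75, 92, 9, 37, 67]
Target new root: 584
Try each candidate change and compute the resulting root:
Candidate A: set leaf[3] = 6 -> leaves = [75, 92, 9, 6, 67]
  L0: [75, 92, 9, 6, 67]
  L1: h(75,92)=(75*31+92)%997=423 h(9,6)=(9*31+6)%997=285 h(67,67)=(67*31+67)%997=150 -> [423, 285, 150]
  L2: h(423,285)=(423*31+285)%997=437 h(150,150)=(150*31+150)%997=812 -> [437, 812]
  L3: h(437,812)=(437*31+812)%997=401 -> [401]
  root = 401 != target 584
Candidate B: set leaf[2] = 13 -> leaves = [75, 92, 13, 37, 67]
  L0: [75, 92, 13, 37, 67]
  L1: h(75,92)=(75*31+92)%997=423 h(13,37)=(13*31+37)%997=440 h(67,67)=(67*31+67)%997=150 -> [423, 440, 150]
  L2: h(423,440)=(423*31+440)%997=592 h(150,150)=(150*31+150)%997=812 -> [592, 812]
  L3: h(592,812)=(592*31+812)%997=221 -> [221]
  root = 221 != target 584
Candidate C: set leaf[2] = 86 -> leaves = [75, 92, 86, 37, 67]
  L0: [75, 92, 86, 37, 67]
  L1: h(75,92)=(75*31+92)%997=423 h(86,37)=(86*31+37)%997=709 h(67,67)=(67*31+67)%997=150 -> [423, 709, 150]
  L2: h(423,709)=(423*31+709)%997=861 h(150,150)=(150*31+150)%997=812 -> [861, 812]
  L3: h(861,812)=(861*31+812)%997=584 -> [584]
  root = 584 == target 584  ** MATCH **
Candidate C produces the target root.

Answer: C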